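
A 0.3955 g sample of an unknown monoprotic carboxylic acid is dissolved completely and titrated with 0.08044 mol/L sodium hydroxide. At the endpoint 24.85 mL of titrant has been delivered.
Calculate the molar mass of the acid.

197.9 g/mol

n(NaOH) = 0.02485 L × 0.08044 mol/L = 1.999 × 10^-3 mol
n(HA) = 1.999 × 10^-3 mol (1:1 ratio)
M = m / n = 0.3955 g / 1.999 × 10^-3 mol = 197.9 g/mol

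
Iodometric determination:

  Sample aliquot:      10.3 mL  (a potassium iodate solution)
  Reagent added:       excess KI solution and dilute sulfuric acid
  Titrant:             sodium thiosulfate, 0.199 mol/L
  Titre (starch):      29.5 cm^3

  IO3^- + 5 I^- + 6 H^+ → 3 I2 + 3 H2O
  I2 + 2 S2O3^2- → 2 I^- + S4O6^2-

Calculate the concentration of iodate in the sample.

n(S2O3^2-) = 0.0295 × 0.199 = 5.87 × 10^-3 mol
n(I2) = n(S2O3^2-)/2 = 2.94 × 10^-3 mol
From the 1:3 ratio, n(IO3^-) in the aliquot = 1/3 × 2.94 × 10^-3 = 9.78 × 10^-4 mol
[IO3^-] = 9.78 × 10^-4 / 0.0103 = 0.0950 mol/L

0.0950 mol/L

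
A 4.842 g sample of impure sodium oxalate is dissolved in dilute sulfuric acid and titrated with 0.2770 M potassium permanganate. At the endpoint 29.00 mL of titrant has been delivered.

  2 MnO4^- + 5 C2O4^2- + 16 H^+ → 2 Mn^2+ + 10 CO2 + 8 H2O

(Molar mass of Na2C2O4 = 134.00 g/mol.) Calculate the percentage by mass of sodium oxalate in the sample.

n(KMnO4) = 0.02900 L × 0.2770 mol/L = 8.033 × 10^-3 mol
From the 5:2 ratio, n(Na2C2O4) = 5/2 × 8.033 × 10^-3 = 0.02008 mol
mass of Na2C2O4 = 0.02008 × 134.00 g/mol = 2.691 g
% Na2C2O4 = 2.691 / 4.842 × 100 = 55.58 %

55.58 %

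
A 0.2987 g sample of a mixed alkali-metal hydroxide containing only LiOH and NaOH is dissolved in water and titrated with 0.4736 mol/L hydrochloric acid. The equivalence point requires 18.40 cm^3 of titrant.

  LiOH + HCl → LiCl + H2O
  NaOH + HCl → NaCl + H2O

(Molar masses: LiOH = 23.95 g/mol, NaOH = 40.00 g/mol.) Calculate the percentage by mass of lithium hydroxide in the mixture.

24.91 %

n(HCl) = 0.01840 × 0.4736 = 8.714 × 10^-3 mol
Let x = n(LiOH), y = n(NaOH).
Titrant: 1x + 1y = 8.714 × 10^-3;  mass: 23.95x + 40.00y = 0.2987
Solving, x = 3.107 × 10^-3 mol, y = 5.607 × 10^-3 mol
mass of LiOH = 3.107 × 10^-3 × 23.95 = 0.07442 g
% LiOH = 0.07442 / 0.2987 × 100 = 24.91 %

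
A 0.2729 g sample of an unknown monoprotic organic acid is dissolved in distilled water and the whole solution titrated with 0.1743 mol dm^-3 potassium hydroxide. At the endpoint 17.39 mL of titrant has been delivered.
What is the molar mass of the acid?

90.03 g/mol

n(KOH) = 0.01739 L × 0.1743 mol/L = 3.031 × 10^-3 mol
n(HA) = 3.031 × 10^-3 mol (1:1 ratio)
M = m / n = 0.2729 g / 3.031 × 10^-3 mol = 90.03 g/mol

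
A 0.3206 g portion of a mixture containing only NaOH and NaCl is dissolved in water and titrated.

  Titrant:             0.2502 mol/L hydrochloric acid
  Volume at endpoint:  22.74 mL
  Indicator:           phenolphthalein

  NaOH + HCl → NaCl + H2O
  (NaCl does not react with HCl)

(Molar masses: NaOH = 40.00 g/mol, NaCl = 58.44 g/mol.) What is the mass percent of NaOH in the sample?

70.99 %

n(HCl) = 0.02274 × 0.2502 = 5.690 × 10^-3 mol
Let x = n(NaOH), y = n(NaCl).
Titrant: 1x = 5.690 × 10^-3;  mass: 40.00x + 58.44y = 0.3206
Solving, x = 5.690 × 10^-3 mol, y = 1.592 × 10^-3 mol
mass of NaOH = 5.690 × 10^-3 × 40.00 = 0.2276 g
% NaOH = 0.2276 / 0.3206 × 100 = 70.99 %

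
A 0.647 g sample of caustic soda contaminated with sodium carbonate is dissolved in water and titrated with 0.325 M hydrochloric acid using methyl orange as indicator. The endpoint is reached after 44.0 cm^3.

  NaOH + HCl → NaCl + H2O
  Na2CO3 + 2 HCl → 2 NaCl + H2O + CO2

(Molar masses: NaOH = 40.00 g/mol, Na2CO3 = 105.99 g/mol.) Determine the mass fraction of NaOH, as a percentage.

n(HCl) = 0.0440 × 0.325 = 0.0143 mol
Let x = n(NaOH), y = n(Na2CO3).
Titrant: 1x + 2y = 0.0143;  mass: 40.00x + 105.99y = 0.647
Solving, x = 8.53 × 10^-3 mol, y = 2.89 × 10^-3 mol
mass of NaOH = 8.53 × 10^-3 × 40.00 = 0.341 g
% NaOH = 0.341 / 0.647 × 100 = 52.7 %

52.7 %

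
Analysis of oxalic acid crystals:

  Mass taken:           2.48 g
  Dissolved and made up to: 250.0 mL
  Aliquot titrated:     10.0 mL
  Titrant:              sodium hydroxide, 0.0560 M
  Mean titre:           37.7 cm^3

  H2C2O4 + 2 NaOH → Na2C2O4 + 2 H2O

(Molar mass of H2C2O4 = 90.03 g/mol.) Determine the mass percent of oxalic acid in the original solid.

n(NaOH) per titration = 0.0377 × 0.0560 = 2.11 × 10^-3 mol
From the 1:2 ratio, n(H2C2O4) in each aliquot = 1/2 × 2.11 × 10^-3 = 1.06 × 10^-3 mol
n(H2C2O4) in the whole flask = 1.06 × 10^-3 × 250.0/10.0 = 0.0264 mol
mass of H2C2O4 = 0.0264 × 90.03 = 2.38 g
% H2C2O4 = 2.38 / 2.48 × 100 = 95.8 %

95.8 %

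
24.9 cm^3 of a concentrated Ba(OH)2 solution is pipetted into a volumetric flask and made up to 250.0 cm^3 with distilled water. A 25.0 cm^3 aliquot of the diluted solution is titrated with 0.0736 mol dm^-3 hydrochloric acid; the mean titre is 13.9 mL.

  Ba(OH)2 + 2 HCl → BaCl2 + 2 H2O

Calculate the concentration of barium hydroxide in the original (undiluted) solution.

0.205 mol/L

n(HCl) = 0.0139 × 0.0736 = 1.02 × 10^-3 mol
From the 1:2 ratio, n(Ba(OH)2) in the aliquot = 1/2 × 1.02 × 10^-3 = 5.12 × 10^-4 mol
[Ba(OH)2]_dilute = 5.12 × 10^-4 / 0.0250 = 0.0205 mol/L
Dilution factor = 250.0 / 24.9 = 10.04
[Ba(OH)2]_stock = 0.0205 × 10.04 = 0.205 mol/L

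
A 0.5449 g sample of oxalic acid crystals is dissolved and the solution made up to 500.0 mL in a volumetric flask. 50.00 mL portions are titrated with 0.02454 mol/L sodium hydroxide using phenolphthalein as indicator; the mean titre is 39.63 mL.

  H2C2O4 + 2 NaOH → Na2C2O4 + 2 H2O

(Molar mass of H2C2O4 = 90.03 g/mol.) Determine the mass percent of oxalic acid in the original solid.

80.34 %

n(NaOH) per titration = 0.03963 × 0.02454 = 9.725 × 10^-4 mol
From the 1:2 ratio, n(H2C2O4) in each aliquot = 1/2 × 9.725 × 10^-4 = 4.863 × 10^-4 mol
n(H2C2O4) in the whole flask = 4.863 × 10^-4 × 500.0/50.00 = 4.863 × 10^-3 mol
mass of H2C2O4 = 4.863 × 10^-3 × 90.03 = 0.4378 g
% H2C2O4 = 0.4378 / 0.5449 × 100 = 80.34 %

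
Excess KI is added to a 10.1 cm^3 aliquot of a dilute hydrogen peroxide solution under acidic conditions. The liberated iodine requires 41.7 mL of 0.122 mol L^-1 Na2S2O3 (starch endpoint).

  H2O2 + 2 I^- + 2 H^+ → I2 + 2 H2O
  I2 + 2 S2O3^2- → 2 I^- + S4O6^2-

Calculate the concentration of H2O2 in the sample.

n(S2O3^2-) = 0.0417 × 0.122 = 5.09 × 10^-3 mol
n(I2) = n(S2O3^2-)/2 = 2.54 × 10^-3 mol
n(H2O2) in the aliquot = 2.54 × 10^-3 mol (1:1 ratio)
[H2O2] = 2.54 × 10^-3 / 0.0101 = 0.252 mol/L

0.252 mol/L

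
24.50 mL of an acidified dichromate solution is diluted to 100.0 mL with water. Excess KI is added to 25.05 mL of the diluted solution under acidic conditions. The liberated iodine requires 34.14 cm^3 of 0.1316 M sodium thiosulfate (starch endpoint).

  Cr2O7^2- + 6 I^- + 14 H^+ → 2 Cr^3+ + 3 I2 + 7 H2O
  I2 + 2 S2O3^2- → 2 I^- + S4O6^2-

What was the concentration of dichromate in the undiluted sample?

n(S2O3^2-) = 0.03414 × 0.1316 = 4.493 × 10^-3 mol
n(I2) = n(S2O3^2-)/2 = 2.246 × 10^-3 mol
From the 1:3 ratio, n(Cr2O7^2-) in the aliquot = 1/3 × 2.246 × 10^-3 = 7.488 × 10^-4 mol
[Cr2O7^2-]_dilute = 7.488 × 10^-4 / 0.02505 = 0.02989 mol/L
[Cr2O7^2-]_original = 0.02989 × 100.0/24.50 = 0.1220 mol/L

0.1220 M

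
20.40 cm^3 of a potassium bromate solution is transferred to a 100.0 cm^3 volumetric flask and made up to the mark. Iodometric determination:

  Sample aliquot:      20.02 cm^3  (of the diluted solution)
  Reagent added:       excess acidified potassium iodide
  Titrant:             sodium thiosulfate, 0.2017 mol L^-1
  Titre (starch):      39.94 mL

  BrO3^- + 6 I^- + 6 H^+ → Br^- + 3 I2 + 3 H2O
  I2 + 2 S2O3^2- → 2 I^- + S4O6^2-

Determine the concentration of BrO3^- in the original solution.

n(S2O3^2-) = 0.03994 × 0.2017 = 8.056 × 10^-3 mol
n(I2) = n(S2O3^2-)/2 = 4.028 × 10^-3 mol
From the 1:3 ratio, n(BrO3^-) in the aliquot = 1/3 × 4.028 × 10^-3 = 1.343 × 10^-3 mol
[BrO3^-]_dilute = 1.343 × 10^-3 / 0.02002 = 0.06707 mol/L
[BrO3^-]_original = 0.06707 × 100.0/20.40 = 0.3288 mol/L

0.3288 mol/L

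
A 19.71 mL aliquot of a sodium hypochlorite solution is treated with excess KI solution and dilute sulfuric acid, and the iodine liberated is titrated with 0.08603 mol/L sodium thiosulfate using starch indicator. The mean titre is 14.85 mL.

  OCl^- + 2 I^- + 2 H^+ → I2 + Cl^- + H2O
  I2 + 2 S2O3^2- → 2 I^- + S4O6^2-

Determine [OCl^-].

0.03241 mol/L

n(S2O3^2-) = 0.01485 × 0.08603 = 1.278 × 10^-3 mol
n(I2) = n(S2O3^2-)/2 = 6.388 × 10^-4 mol
n(OCl^-) in the aliquot = 6.388 × 10^-4 mol (1:1 ratio)
[OCl^-] = 6.388 × 10^-4 / 0.01971 = 0.03241 mol/L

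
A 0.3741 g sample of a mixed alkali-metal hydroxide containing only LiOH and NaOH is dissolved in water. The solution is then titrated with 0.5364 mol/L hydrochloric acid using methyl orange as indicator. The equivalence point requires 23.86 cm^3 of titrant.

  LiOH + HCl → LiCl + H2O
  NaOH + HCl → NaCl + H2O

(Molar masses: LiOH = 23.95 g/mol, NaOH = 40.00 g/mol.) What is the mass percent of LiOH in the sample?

54.98 %

n(HCl) = 0.02386 × 0.5364 = 0.01280 mol
Let x = n(LiOH), y = n(NaOH).
Titrant: 1x + 1y = 0.01280;  mass: 23.95x + 40.00y = 0.3741
Solving, x = 8.588 × 10^-3 mol, y = 4.210 × 10^-3 mol
mass of LiOH = 8.588 × 10^-3 × 23.95 = 0.2057 g
% LiOH = 0.2057 / 0.3741 × 100 = 54.98 %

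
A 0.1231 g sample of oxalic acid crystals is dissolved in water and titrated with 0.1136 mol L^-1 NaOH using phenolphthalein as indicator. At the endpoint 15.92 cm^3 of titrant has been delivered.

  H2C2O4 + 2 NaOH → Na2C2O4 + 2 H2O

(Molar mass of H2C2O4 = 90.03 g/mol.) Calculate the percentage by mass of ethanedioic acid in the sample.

66.13 %

n(NaOH) = 0.01592 L × 0.1136 mol/L = 1.809 × 10^-3 mol
From the 1:2 ratio, n(H2C2O4) = 1/2 × 1.809 × 10^-3 = 9.043 × 10^-4 mol
mass of H2C2O4 = 9.043 × 10^-4 × 90.03 g/mol = 0.08141 g
% H2C2O4 = 0.08141 / 0.1231 × 100 = 66.13 %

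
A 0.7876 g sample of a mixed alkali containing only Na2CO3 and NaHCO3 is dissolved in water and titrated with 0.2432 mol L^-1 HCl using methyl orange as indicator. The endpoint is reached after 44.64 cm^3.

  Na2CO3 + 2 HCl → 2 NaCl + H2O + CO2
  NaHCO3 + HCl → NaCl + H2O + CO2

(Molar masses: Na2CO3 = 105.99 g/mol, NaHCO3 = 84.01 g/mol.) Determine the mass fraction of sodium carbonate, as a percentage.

27.00 %

n(HCl) = 0.04464 × 0.2432 = 0.01086 mol
Let x = n(Na2CO3), y = n(NaHCO3).
Titrant: 2x + 1y = 0.01086;  mass: 105.99x + 84.01y = 0.7876
Solving, x = 2.006 × 10^-3 mol, y = 6.844 × 10^-3 mol
mass of Na2CO3 = 2.006 × 10^-3 × 105.99 = 0.2126 g
% Na2CO3 = 0.2126 / 0.7876 × 100 = 27.00 %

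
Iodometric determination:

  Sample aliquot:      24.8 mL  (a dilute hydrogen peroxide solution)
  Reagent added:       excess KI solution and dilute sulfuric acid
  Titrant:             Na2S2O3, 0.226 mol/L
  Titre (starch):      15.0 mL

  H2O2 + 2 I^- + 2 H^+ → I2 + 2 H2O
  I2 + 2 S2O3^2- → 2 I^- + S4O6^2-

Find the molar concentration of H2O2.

n(S2O3^2-) = 0.0150 × 0.226 = 3.39 × 10^-3 mol
n(I2) = n(S2O3^2-)/2 = 1.70 × 10^-3 mol
n(H2O2) in the aliquot = 1.70 × 10^-3 mol (1:1 ratio)
[H2O2] = 1.70 × 10^-3 / 0.0248 = 0.0683 mol/L

0.0683 mol/L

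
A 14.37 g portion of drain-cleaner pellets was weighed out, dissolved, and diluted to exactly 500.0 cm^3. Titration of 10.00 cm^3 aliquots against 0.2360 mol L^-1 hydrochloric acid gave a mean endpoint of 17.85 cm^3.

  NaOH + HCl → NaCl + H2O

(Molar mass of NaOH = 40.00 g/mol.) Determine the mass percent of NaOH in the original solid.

58.63 %

n(HCl) per titration = 0.01785 × 0.2360 = 4.213 × 10^-3 mol
n(NaOH) in each aliquot = 4.213 × 10^-3 mol (1:1 ratio)
n(NaOH) in the whole flask = 4.213 × 10^-3 × 500.0/10.00 = 0.2106 mol
mass of NaOH = 0.2106 × 40.00 = 8.425 g
% NaOH = 8.425 / 14.37 × 100 = 58.63 %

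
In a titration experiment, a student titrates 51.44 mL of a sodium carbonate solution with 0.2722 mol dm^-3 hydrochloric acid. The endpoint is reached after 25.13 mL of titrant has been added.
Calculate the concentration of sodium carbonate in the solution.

Na2CO3 + 2 HCl → 2 NaCl + H2O + CO2
n(HCl) = 0.02513 L × 0.2722 mol/L = 6.840 × 10^-3 mol
From the 1:2 mole ratio, n(Na2CO3) = 1/2 × 6.840 × 10^-3 = 3.420 × 10^-3 mol
[Na2CO3] = 3.420 × 10^-3 mol / 0.05144 L = 0.06649 mol/L

0.06649 mol/L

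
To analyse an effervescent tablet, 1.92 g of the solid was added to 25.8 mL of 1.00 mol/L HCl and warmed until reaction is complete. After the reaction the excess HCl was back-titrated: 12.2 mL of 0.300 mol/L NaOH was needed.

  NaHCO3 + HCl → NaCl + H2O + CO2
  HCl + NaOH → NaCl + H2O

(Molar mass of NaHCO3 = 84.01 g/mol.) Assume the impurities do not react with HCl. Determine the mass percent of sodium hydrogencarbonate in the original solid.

n(HCl) added = 0.0258 × 1.00 = 0.0258 mol
n(NaOH) used in back-titration = 0.0122 × 0.300 = 3.66 × 10^-3 mol
n(HCl) left over = 3.66 × 10^-3 mol (1:1 ratio)
n(HCl) consumed by analyte = 0.0258 − 3.66 × 10^-3 = 0.0221 mol
n(NaHCO3) = 0.0221 mol (1:1 ratio)
mass of NaHCO3 = 0.0221 × 84.01 = 1.86 g
% NaHCO3 = 1.86 / 1.92 × 100 = 96.9 %

96.9 %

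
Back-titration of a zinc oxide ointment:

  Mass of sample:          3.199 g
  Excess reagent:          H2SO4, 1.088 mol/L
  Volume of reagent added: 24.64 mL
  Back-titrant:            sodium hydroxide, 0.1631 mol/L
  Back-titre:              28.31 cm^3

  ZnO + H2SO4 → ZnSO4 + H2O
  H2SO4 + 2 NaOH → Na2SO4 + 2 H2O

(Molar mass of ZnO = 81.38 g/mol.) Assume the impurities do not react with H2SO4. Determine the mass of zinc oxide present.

1.994 g

n(H2SO4) added = 0.02464 × 1.088 = 0.02681 mol
n(NaOH) used in back-titration = 0.02831 × 0.1631 = 4.617 × 10^-3 mol
From the 1:2 ratio, n(H2SO4) left over = 1/2 × 4.617 × 10^-3 = 2.309 × 10^-3 mol
n(H2SO4) consumed by analyte = 0.02681 − 2.309 × 10^-3 = 0.02450 mol
n(ZnO) = 0.02450 mol (1:1 ratio)
mass of ZnO = 0.02450 × 81.38 = 1.994 g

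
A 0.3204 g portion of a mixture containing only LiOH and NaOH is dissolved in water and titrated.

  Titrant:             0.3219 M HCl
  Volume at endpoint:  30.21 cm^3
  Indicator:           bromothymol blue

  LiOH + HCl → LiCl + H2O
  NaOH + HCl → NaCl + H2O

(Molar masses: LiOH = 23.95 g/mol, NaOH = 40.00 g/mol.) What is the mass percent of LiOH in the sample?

n(HCl) = 0.03021 × 0.3219 = 9.725 × 10^-3 mol
Let x = n(LiOH), y = n(NaOH).
Titrant: 1x + 1y = 9.725 × 10^-3;  mass: 23.95x + 40.00y = 0.3204
Solving, x = 4.273 × 10^-3 mol, y = 5.451 × 10^-3 mol
mass of LiOH = 4.273 × 10^-3 × 23.95 = 0.1023 g
% LiOH = 0.1023 / 0.3204 × 100 = 31.94 %

31.94 %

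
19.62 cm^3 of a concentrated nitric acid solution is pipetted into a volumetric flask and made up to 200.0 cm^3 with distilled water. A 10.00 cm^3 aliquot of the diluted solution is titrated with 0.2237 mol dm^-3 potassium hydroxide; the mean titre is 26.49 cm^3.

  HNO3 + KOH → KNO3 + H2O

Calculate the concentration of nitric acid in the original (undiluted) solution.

n(KOH) = 0.02649 × 0.2237 = 5.926 × 10^-3 mol
n(HNO3) in the aliquot = 5.926 × 10^-3 mol (1:1 ratio)
[HNO3]_dilute = 5.926 × 10^-3 / 0.01000 = 0.5926 mol/L
Dilution factor = 200.0 / 19.62 = 10.19
[HNO3]_stock = 0.5926 × 10.19 = 6.041 mol/L

6.041 mol/L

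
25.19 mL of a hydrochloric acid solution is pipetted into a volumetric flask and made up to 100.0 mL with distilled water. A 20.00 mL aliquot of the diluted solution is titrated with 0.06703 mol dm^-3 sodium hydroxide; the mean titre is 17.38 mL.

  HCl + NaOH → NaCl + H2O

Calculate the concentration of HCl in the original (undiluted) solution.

n(NaOH) = 0.01738 × 0.06703 = 1.165 × 10^-3 mol
n(HCl) in the aliquot = 1.165 × 10^-3 mol (1:1 ratio)
[HCl]_dilute = 1.165 × 10^-3 / 0.02000 = 0.05825 mol/L
Dilution factor = 100.0 / 25.19 = 3.970
[HCl]_stock = 0.05825 × 3.970 = 0.2312 mol/L

0.2312 mol/L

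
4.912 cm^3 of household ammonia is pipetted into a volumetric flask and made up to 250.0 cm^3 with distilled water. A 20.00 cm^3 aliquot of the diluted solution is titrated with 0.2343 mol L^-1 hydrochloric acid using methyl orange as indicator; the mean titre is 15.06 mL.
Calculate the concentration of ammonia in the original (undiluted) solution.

8.979 mol/L

NH3 + HCl → NH4Cl
n(HCl) = 0.01506 × 0.2343 = 3.529 × 10^-3 mol
n(NH3) in the aliquot = 3.529 × 10^-3 mol (1:1 ratio)
[NH3]_dilute = 3.529 × 10^-3 / 0.02000 = 0.1764 mol/L
Dilution factor = 250.0 / 4.912 = 50.90
[NH3]_stock = 0.1764 × 50.90 = 8.979 mol/L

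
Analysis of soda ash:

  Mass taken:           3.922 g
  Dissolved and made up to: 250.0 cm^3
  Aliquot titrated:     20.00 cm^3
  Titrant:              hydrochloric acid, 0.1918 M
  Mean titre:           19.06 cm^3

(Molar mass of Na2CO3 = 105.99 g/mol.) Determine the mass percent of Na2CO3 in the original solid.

61.75 %

Na2CO3 + 2 HCl → 2 NaCl + H2O + CO2
n(HCl) per titration = 0.01906 × 0.1918 = 3.656 × 10^-3 mol
From the 1:2 ratio, n(Na2CO3) in each aliquot = 1/2 × 3.656 × 10^-3 = 1.828 × 10^-3 mol
n(Na2CO3) in the whole flask = 1.828 × 10^-3 × 250.0/20.00 = 0.02285 mol
mass of Na2CO3 = 0.02285 × 105.99 = 2.422 g
% Na2CO3 = 2.422 / 3.922 × 100 = 61.75 %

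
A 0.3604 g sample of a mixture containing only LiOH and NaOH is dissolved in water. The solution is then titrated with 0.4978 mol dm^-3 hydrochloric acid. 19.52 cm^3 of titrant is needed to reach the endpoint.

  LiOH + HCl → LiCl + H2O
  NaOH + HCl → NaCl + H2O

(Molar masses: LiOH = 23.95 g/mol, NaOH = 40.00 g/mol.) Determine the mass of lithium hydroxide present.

0.04220 g

n(HCl) = 0.01952 × 0.4978 = 9.717 × 10^-3 mol
Let x = n(LiOH), y = n(NaOH).
Titrant: 1x + 1y = 9.717 × 10^-3;  mass: 23.95x + 40.00y = 0.3604
Solving, x = 1.762 × 10^-3 mol, y = 7.955 × 10^-3 mol
mass of LiOH = 1.762 × 10^-3 × 23.95 = 0.04220 g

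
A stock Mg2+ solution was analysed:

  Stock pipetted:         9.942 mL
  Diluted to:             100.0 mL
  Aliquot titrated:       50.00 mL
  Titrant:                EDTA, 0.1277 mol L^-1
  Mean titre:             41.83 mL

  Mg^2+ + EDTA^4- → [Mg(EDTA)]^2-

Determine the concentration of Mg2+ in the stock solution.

1.075 mol/L

n(EDTA) = 0.04183 × 0.1277 = 5.342 × 10^-3 mol
n(Mg2+) in the aliquot = 5.342 × 10^-3 mol (1:1 ratio)
[Mg2+]_dilute = 5.342 × 10^-3 / 0.05000 = 0.1068 mol/L
Dilution factor = 100.0 / 9.942 = 10.06
[Mg2+]_stock = 0.1068 × 10.06 = 1.075 mol/L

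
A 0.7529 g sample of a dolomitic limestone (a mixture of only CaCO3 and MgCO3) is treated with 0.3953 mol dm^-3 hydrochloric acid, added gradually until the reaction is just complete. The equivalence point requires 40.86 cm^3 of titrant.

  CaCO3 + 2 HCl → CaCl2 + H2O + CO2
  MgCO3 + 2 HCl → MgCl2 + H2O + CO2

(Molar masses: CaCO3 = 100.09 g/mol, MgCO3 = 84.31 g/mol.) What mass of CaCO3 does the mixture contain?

0.4568 g

n(HCl) = 0.04086 × 0.3953 = 0.01615 mol
Let x = n(CaCO3), y = n(MgCO3).
Titrant: 2x + 2y = 0.01615;  mass: 100.09x + 84.31y = 0.7529
Solving, x = 4.564 × 10^-3 mol, y = 3.512 × 10^-3 mol
mass of CaCO3 = 4.564 × 10^-3 × 100.09 = 0.4568 g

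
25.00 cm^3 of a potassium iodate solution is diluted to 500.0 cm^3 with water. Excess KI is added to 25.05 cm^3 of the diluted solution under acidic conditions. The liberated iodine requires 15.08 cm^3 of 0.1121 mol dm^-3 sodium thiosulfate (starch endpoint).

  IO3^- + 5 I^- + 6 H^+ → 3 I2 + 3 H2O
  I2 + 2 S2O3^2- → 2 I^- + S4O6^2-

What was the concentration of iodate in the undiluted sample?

0.2249 mol/L

n(S2O3^2-) = 0.01508 × 0.1121 = 1.690 × 10^-3 mol
n(I2) = n(S2O3^2-)/2 = 8.452 × 10^-4 mol
From the 1:3 ratio, n(IO3^-) in the aliquot = 1/3 × 8.452 × 10^-4 = 2.817 × 10^-4 mol
[IO3^-]_dilute = 2.817 × 10^-4 / 0.02505 = 0.01125 mol/L
[IO3^-]_original = 0.01125 × 500.0/25.00 = 0.2249 mol/L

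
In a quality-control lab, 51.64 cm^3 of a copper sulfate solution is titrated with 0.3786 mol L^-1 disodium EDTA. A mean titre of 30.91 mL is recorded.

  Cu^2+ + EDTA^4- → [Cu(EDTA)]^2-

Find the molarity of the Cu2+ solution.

0.2266 mol/L

n(EDTA) = 0.03091 L × 0.3786 mol/L = 0.01170 mol
n(Cu2+) = 0.01170 mol (1:1 mole ratio)
[Cu2+] = 0.01170 mol / 0.05164 L = 0.2266 mol/L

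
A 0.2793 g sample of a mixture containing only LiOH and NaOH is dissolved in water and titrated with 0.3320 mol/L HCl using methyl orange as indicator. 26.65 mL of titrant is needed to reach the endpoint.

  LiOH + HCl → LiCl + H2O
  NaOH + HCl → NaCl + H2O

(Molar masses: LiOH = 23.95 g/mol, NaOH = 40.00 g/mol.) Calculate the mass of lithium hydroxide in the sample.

0.1113 g

n(HCl) = 0.02665 × 0.3320 = 8.848 × 10^-3 mol
Let x = n(LiOH), y = n(NaOH).
Titrant: 1x + 1y = 8.848 × 10^-3;  mass: 23.95x + 40.00y = 0.2793
Solving, x = 4.649 × 10^-3 mol, y = 4.199 × 10^-3 mol
mass of LiOH = 4.649 × 10^-3 × 23.95 = 0.1113 g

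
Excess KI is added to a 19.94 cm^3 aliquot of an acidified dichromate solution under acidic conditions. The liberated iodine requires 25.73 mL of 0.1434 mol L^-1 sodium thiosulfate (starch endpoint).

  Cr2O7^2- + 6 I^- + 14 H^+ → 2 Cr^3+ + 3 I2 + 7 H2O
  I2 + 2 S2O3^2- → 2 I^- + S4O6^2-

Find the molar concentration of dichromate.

0.03084 mol/L

n(S2O3^2-) = 0.02573 × 0.1434 = 3.690 × 10^-3 mol
n(I2) = n(S2O3^2-)/2 = 1.845 × 10^-3 mol
From the 1:3 ratio, n(Cr2O7^2-) in the aliquot = 1/3 × 1.845 × 10^-3 = 6.149 × 10^-4 mol
[Cr2O7^2-] = 6.149 × 10^-4 / 0.01994 = 0.03084 mol/L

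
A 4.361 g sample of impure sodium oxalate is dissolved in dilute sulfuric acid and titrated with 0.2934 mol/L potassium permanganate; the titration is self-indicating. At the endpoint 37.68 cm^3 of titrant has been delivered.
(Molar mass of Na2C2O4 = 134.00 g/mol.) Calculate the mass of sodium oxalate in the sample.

2 MnO4^- + 5 C2O4^2- + 16 H^+ → 2 Mn^2+ + 10 CO2 + 8 H2O
n(KMnO4) = 0.03768 L × 0.2934 mol/L = 0.01106 mol
From the 5:2 ratio, n(Na2C2O4) = 5/2 × 0.01106 = 0.02764 mol
mass of Na2C2O4 = 0.02764 × 134.00 g/mol = 3.704 g

3.704 g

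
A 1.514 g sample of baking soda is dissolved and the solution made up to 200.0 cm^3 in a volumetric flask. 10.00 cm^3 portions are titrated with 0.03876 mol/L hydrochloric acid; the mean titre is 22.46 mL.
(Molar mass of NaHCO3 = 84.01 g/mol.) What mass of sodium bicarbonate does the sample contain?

NaHCO3 + HCl → NaCl + H2O + CO2
n(HCl) per titration = 0.02246 × 0.03876 = 8.705 × 10^-4 mol
n(NaHCO3) in each aliquot = 8.705 × 10^-4 mol (1:1 ratio)
n(NaHCO3) in the whole flask = 8.705 × 10^-4 × 200.0/10.00 = 0.01741 mol
mass of NaHCO3 = 0.01741 × 84.01 = 1.463 g

1.463 g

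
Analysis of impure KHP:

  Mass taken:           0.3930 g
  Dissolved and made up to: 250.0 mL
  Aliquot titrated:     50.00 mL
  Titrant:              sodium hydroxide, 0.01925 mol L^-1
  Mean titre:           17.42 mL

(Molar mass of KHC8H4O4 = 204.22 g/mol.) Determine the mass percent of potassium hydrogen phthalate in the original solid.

KHC8H4O4 + NaOH → KNaC8H4O4 + H2O
n(NaOH) per titration = 0.01742 × 0.01925 = 3.353 × 10^-4 mol
n(KHC8H4O4) in each aliquot = 3.353 × 10^-4 mol (1:1 ratio)
n(KHC8H4O4) in the whole flask = 3.353 × 10^-4 × 250.0/50.00 = 1.677 × 10^-3 mol
mass of KHC8H4O4 = 1.677 × 10^-3 × 204.22 = 0.3424 g
% KHC8H4O4 = 0.3424 / 0.3930 × 100 = 87.13 %

87.13 %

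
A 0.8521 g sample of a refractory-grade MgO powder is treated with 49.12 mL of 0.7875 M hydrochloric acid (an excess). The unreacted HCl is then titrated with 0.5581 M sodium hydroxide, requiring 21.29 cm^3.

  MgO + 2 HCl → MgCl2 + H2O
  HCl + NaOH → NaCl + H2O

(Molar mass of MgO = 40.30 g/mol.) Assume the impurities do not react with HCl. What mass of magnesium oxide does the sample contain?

0.5400 g

n(HCl) added = 0.04912 × 0.7875 = 0.03868 mol
n(NaOH) used in back-titration = 0.02129 × 0.5581 = 0.01188 mol
n(HCl) left over = 0.01188 mol (1:1 ratio)
n(HCl) consumed by analyte = 0.03868 − 0.01188 = 0.02680 mol
From the 1:2 ratio, n(MgO) = 1/2 × 0.02680 = 0.01340 mol
mass of MgO = 0.01340 × 40.30 = 0.5400 g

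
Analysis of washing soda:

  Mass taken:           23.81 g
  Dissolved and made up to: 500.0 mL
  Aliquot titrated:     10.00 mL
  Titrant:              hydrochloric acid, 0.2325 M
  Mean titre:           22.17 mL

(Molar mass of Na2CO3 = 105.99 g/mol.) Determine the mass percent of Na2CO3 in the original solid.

57.36 %

Na2CO3 + 2 HCl → 2 NaCl + H2O + CO2
n(HCl) per titration = 0.02217 × 0.2325 = 5.155 × 10^-3 mol
From the 1:2 ratio, n(Na2CO3) in each aliquot = 1/2 × 5.155 × 10^-3 = 2.577 × 10^-3 mol
n(Na2CO3) in the whole flask = 2.577 × 10^-3 × 500.0/10.00 = 0.1289 mol
mass of Na2CO3 = 0.1289 × 105.99 = 13.66 g
% Na2CO3 = 13.66 / 23.81 × 100 = 57.36 %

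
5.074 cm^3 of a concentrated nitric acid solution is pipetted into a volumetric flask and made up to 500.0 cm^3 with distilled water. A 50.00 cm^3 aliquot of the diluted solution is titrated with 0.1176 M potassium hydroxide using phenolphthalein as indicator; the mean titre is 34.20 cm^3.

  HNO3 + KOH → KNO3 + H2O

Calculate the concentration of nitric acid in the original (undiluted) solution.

7.927 M

n(KOH) = 0.03420 × 0.1176 = 4.022 × 10^-3 mol
n(HNO3) in the aliquot = 4.022 × 10^-3 mol (1:1 ratio)
[HNO3]_dilute = 4.022 × 10^-3 / 0.05000 = 0.08044 mol/L
Dilution factor = 500.0 / 5.074 = 98.54
[HNO3]_stock = 0.08044 × 98.54 = 7.927 mol/L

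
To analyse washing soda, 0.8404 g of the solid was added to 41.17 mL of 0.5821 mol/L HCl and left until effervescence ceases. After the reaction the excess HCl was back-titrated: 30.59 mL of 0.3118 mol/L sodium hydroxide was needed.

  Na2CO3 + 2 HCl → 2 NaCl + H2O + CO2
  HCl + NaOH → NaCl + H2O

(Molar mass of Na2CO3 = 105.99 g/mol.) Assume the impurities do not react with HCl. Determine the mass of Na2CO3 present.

0.7646 g

n(HCl) added = 0.04117 × 0.5821 = 0.02397 mol
n(NaOH) used in back-titration = 0.03059 × 0.3118 = 9.538 × 10^-3 mol
n(HCl) left over = 9.538 × 10^-3 mol (1:1 ratio)
n(HCl) consumed by analyte = 0.02397 − 9.538 × 10^-3 = 0.01443 mol
From the 1:2 ratio, n(Na2CO3) = 1/2 × 0.01443 = 7.214 × 10^-3 mol
mass of Na2CO3 = 7.214 × 10^-3 × 105.99 = 0.7646 g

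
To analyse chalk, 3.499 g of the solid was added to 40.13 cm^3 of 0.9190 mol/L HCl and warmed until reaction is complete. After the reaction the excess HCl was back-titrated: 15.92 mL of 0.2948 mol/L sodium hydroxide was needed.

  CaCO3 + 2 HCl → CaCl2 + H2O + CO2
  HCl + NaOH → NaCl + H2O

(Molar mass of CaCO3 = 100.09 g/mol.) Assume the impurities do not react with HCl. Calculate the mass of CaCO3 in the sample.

n(HCl) added = 0.04013 × 0.9190 = 0.03688 mol
n(NaOH) used in back-titration = 0.01592 × 0.2948 = 4.693 × 10^-3 mol
n(HCl) left over = 4.693 × 10^-3 mol (1:1 ratio)
n(HCl) consumed by analyte = 0.03688 − 4.693 × 10^-3 = 0.03219 mol
From the 1:2 ratio, n(CaCO3) = 1/2 × 0.03219 = 0.01609 mol
mass of CaCO3 = 0.01609 × 100.09 = 1.611 g

1.611 g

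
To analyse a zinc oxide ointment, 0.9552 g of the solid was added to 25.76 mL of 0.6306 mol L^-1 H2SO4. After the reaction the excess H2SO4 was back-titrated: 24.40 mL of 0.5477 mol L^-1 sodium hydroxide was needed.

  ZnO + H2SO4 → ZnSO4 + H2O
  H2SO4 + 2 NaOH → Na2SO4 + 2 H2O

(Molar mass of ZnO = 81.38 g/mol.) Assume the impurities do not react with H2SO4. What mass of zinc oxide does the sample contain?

0.7782 g

n(H2SO4) added = 0.02576 × 0.6306 = 0.01624 mol
n(NaOH) used in back-titration = 0.02440 × 0.5477 = 0.01336 mol
From the 1:2 ratio, n(H2SO4) left over = 1/2 × 0.01336 = 6.682 × 10^-3 mol
n(H2SO4) consumed by analyte = 0.01624 − 6.682 × 10^-3 = 9.562 × 10^-3 mol
n(ZnO) = 9.562 × 10^-3 mol (1:1 ratio)
mass of ZnO = 9.562 × 10^-3 × 81.38 = 0.7782 g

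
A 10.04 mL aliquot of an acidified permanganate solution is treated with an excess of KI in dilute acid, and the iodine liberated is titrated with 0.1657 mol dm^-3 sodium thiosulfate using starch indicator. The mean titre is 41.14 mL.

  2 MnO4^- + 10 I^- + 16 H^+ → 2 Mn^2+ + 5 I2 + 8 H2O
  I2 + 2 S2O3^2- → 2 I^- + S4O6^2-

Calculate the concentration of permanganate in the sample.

n(S2O3^2-) = 0.04114 × 0.1657 = 6.817 × 10^-3 mol
n(I2) = n(S2O3^2-)/2 = 3.408 × 10^-3 mol
From the 2:5 ratio, n(MnO4^-) in the aliquot = 2/5 × 3.408 × 10^-3 = 1.363 × 10^-3 mol
[MnO4^-] = 1.363 × 10^-3 / 0.01004 = 0.1358 mol/L

0.1358 mol/L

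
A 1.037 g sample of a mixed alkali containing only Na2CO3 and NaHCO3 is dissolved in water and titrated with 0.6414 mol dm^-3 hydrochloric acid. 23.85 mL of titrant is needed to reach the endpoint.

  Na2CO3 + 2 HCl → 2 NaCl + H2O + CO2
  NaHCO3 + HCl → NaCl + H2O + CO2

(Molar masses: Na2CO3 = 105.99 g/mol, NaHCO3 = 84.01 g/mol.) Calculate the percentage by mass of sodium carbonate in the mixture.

40.89 %

n(HCl) = 0.02385 × 0.6414 = 0.01530 mol
Let x = n(Na2CO3), y = n(NaHCO3).
Titrant: 2x + 1y = 0.01530;  mass: 105.99x + 84.01y = 1.037
Solving, x = 4.000 × 10^-3 mol, y = 7.297 × 10^-3 mol
mass of Na2CO3 = 4.000 × 10^-3 × 105.99 = 0.4240 g
% Na2CO3 = 0.4240 / 1.037 × 100 = 40.89 %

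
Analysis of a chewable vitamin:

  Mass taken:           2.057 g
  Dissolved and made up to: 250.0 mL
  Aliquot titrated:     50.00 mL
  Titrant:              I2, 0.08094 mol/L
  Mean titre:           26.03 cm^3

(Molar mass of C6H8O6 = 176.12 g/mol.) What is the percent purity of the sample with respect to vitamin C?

90.19 %

C6H8O6 + I2 → C6H6O6 + 2 HI
n(I2) per titration = 0.02603 × 0.08094 = 2.107 × 10^-3 mol
n(C6H8O6) in each aliquot = 2.107 × 10^-3 mol (1:1 ratio)
n(C6H8O6) in the whole flask = 2.107 × 10^-3 × 250.0/50.00 = 0.01053 mol
mass of C6H8O6 = 0.01053 × 176.12 = 1.855 g
% C6H8O6 = 1.855 / 2.057 × 100 = 90.19 %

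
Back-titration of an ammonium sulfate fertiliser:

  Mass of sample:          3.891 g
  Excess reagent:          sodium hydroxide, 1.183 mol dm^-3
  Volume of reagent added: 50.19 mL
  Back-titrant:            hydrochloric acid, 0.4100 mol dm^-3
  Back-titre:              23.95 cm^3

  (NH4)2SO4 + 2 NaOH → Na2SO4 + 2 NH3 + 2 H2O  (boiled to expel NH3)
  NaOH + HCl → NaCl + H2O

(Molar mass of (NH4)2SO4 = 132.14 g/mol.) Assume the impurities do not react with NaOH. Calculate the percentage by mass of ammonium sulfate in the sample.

84.15 %

n(NaOH) added = 0.05019 × 1.183 = 0.05937 mol
n(HCl) used in back-titration = 0.02395 × 0.4100 = 9.819 × 10^-3 mol
n(NaOH) left over = 9.819 × 10^-3 mol (1:1 ratio)
n(NaOH) consumed by analyte = 0.05937 − 9.819 × 10^-3 = 0.04956 mol
From the 1:2 ratio, n((NH4)2SO4) = 1/2 × 0.04956 = 0.02478 mol
mass of (NH4)2SO4 = 0.02478 × 132.14 = 3.274 g
% (NH4)2SO4 = 3.274 / 3.891 × 100 = 84.15 %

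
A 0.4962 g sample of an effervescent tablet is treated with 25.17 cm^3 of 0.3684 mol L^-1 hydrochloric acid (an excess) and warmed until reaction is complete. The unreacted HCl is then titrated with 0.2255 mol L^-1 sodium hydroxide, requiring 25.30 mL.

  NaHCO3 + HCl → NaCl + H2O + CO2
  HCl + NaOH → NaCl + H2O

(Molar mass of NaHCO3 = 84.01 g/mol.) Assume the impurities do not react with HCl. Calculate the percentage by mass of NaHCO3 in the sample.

60.40 %

n(HCl) added = 0.02517 × 0.3684 = 9.273 × 10^-3 mol
n(NaOH) used in back-titration = 0.02530 × 0.2255 = 5.705 × 10^-3 mol
n(HCl) left over = 5.705 × 10^-3 mol (1:1 ratio)
n(HCl) consumed by analyte = 9.273 × 10^-3 − 5.705 × 10^-3 = 3.567 × 10^-3 mol
n(NaHCO3) = 3.567 × 10^-3 mol (1:1 ratio)
mass of NaHCO3 = 3.567 × 10^-3 × 84.01 = 0.2997 g
% NaHCO3 = 0.2997 / 0.4962 × 100 = 60.40 %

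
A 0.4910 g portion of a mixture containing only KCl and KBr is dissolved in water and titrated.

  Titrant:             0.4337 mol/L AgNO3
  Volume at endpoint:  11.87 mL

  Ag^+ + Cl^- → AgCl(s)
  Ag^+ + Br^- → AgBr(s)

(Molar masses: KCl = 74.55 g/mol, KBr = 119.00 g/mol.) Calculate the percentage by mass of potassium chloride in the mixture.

n(AgNO3) = 0.01187 × 0.4337 = 5.148 × 10^-3 mol
Let x = n(KCl), y = n(KBr).
Titrant: 1x + 1y = 5.148 × 10^-3;  mass: 74.55x + 119.00y = 0.4910
Solving, x = 2.736 × 10^-3 mol, y = 2.412 × 10^-3 mol
mass of KCl = 2.736 × 10^-3 × 74.55 = 0.2040 g
% KCl = 0.2040 / 0.4910 × 100 = 41.54 %

41.54 %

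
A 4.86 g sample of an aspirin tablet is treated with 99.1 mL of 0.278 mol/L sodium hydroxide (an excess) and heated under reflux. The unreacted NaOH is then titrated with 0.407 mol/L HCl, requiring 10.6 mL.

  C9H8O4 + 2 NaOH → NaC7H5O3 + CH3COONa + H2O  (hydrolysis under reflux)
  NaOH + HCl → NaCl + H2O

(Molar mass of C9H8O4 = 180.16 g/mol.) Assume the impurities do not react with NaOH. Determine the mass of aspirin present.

2.09 g

n(NaOH) added = 0.0991 × 0.278 = 0.0275 mol
n(HCl) used in back-titration = 0.0106 × 0.407 = 4.31 × 10^-3 mol
n(NaOH) left over = 4.31 × 10^-3 mol (1:1 ratio)
n(NaOH) consumed by analyte = 0.0275 − 4.31 × 10^-3 = 0.0232 mol
From the 1:2 ratio, n(C9H8O4) = 1/2 × 0.0232 = 0.0116 mol
mass of C9H8O4 = 0.0116 × 180.16 = 2.09 g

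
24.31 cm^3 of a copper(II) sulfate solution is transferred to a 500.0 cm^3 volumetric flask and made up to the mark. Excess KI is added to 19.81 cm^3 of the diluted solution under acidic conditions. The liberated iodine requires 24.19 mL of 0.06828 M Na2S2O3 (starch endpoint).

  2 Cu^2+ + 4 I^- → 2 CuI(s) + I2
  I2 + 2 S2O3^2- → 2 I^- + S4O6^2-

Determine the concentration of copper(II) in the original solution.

1.715 M

n(S2O3^2-) = 0.02419 × 0.06828 = 1.652 × 10^-3 mol
n(I2) = n(S2O3^2-)/2 = 8.258 × 10^-4 mol
From the 2:1 ratio, n(Cu2+) in the aliquot = 2/1 × 8.258 × 10^-4 = 1.652 × 10^-3 mol
[Cu2+]_dilute = 1.652 × 10^-3 / 0.01981 = 0.08338 mol/L
[Cu2+]_original = 0.08338 × 500.0/24.31 = 1.715 mol/L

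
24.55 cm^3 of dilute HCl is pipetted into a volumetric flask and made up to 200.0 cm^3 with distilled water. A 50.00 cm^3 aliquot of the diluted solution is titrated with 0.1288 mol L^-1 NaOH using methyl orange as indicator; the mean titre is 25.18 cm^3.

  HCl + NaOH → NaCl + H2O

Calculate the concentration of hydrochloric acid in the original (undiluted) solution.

n(NaOH) = 0.02518 × 0.1288 = 3.243 × 10^-3 mol
n(HCl) in the aliquot = 3.243 × 10^-3 mol (1:1 ratio)
[HCl]_dilute = 3.243 × 10^-3 / 0.05000 = 0.06486 mol/L
Dilution factor = 200.0 / 24.55 = 8.147
[HCl]_stock = 0.06486 × 8.147 = 0.5284 mol/L

0.5284 mol/L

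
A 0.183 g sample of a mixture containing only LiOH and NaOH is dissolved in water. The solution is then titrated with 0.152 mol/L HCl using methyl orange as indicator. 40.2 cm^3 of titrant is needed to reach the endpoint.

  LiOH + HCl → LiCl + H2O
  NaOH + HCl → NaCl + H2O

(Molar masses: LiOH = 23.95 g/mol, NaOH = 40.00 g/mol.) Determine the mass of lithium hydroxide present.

0.0916 g

n(HCl) = 0.0402 × 0.152 = 6.11 × 10^-3 mol
Let x = n(LiOH), y = n(NaOH).
Titrant: 1x + 1y = 6.11 × 10^-3;  mass: 23.95x + 40.00y = 0.183
Solving, x = 3.83 × 10^-3 mol, y = 2.28 × 10^-3 mol
mass of LiOH = 3.83 × 10^-3 × 23.95 = 0.0916 g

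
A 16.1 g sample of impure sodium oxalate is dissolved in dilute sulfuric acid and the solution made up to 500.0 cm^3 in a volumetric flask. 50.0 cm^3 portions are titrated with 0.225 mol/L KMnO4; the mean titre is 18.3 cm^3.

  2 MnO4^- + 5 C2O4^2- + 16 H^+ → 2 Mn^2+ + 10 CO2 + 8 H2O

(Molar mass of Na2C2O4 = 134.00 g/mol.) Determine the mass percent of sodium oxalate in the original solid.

n(KMnO4) per titration = 0.0183 × 0.225 = 4.12 × 10^-3 mol
From the 5:2 ratio, n(Na2C2O4) in each aliquot = 5/2 × 4.12 × 10^-3 = 0.0103 mol
n(Na2C2O4) in the whole flask = 0.0103 × 500.0/50.0 = 0.103 mol
mass of Na2C2O4 = 0.103 × 134.00 = 13.8 g
% Na2C2O4 = 13.8 / 16.1 × 100 = 85.7 %

85.7 %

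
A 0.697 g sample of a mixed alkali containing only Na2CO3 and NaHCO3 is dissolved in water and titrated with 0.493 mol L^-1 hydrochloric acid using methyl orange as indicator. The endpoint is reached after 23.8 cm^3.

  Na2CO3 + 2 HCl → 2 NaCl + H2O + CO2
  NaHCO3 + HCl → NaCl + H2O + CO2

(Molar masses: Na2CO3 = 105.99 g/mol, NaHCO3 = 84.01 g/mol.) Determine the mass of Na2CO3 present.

0.493 g

n(HCl) = 0.0238 × 0.493 = 0.0117 mol
Let x = n(Na2CO3), y = n(NaHCO3).
Titrant: 2x + 1y = 0.0117;  mass: 105.99x + 84.01y = 0.697
Solving, x = 4.65 × 10^-3 mol, y = 2.42 × 10^-3 mol
mass of Na2CO3 = 4.65 × 10^-3 × 105.99 = 0.493 g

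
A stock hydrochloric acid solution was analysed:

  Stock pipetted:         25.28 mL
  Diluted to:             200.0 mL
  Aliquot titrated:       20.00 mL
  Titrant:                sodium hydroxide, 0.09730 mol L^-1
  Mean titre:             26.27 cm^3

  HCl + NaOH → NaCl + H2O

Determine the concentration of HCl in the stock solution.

1.011 mol/L

n(NaOH) = 0.02627 × 0.09730 = 2.556 × 10^-3 mol
n(HCl) in the aliquot = 2.556 × 10^-3 mol (1:1 ratio)
[HCl]_dilute = 2.556 × 10^-3 / 0.02000 = 0.1278 mol/L
Dilution factor = 200.0 / 25.28 = 7.911
[HCl]_stock = 0.1278 × 7.911 = 1.011 mol/L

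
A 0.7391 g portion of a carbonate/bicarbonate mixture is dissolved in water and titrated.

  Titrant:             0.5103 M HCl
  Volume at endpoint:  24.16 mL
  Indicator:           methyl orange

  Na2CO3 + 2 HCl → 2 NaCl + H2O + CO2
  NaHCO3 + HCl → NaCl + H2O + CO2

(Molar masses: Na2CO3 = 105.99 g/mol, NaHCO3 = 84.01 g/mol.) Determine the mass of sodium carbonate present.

n(HCl) = 0.02416 × 0.5103 = 0.01233 mol
Let x = n(Na2CO3), y = n(NaHCO3).
Titrant: 2x + 1y = 0.01233;  mass: 105.99x + 84.01y = 0.7391
Solving, x = 4.782 × 10^-3 mol, y = 2.764 × 10^-3 mol
mass of Na2CO3 = 4.782 × 10^-3 × 105.99 = 0.5069 g

0.5069 g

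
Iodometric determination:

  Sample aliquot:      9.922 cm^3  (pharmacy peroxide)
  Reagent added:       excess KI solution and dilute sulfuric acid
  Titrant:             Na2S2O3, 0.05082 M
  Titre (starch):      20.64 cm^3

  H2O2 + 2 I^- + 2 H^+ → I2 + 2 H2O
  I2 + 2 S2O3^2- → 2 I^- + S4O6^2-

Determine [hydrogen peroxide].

n(S2O3^2-) = 0.02064 × 0.05082 = 1.049 × 10^-3 mol
n(I2) = n(S2O3^2-)/2 = 5.245 × 10^-4 mol
n(H2O2) in the aliquot = 5.245 × 10^-4 mol (1:1 ratio)
[H2O2] = 5.245 × 10^-4 / 0.009922 = 0.05286 mol/L

0.05286 M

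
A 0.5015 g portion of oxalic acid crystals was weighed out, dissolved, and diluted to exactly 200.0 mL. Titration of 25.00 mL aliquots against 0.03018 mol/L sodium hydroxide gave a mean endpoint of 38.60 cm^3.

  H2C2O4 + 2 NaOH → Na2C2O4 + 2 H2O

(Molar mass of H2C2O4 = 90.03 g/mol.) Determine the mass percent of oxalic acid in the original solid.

n(NaOH) per titration = 0.03860 × 0.03018 = 1.165 × 10^-3 mol
From the 1:2 ratio, n(H2C2O4) in each aliquot = 1/2 × 1.165 × 10^-3 = 5.825 × 10^-4 mol
n(H2C2O4) in the whole flask = 5.825 × 10^-4 × 200.0/25.00 = 4.660 × 10^-3 mol
mass of H2C2O4 = 4.660 × 10^-3 × 90.03 = 0.4195 g
% H2C2O4 = 0.4195 / 0.5015 × 100 = 83.65 %

83.65 %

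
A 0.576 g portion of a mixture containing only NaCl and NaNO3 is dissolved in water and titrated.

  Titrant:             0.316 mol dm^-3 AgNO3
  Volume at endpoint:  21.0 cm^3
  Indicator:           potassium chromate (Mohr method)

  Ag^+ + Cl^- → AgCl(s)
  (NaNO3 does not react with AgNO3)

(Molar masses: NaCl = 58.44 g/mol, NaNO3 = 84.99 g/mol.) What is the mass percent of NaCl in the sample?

67.3 %

n(AgNO3) = 0.0210 × 0.316 = 6.64 × 10^-3 mol
Let x = n(NaCl), y = n(NaNO3).
Titrant: 1x = 6.64 × 10^-3;  mass: 58.44x + 84.99y = 0.576
Solving, x = 6.64 × 10^-3 mol, y = 2.21 × 10^-3 mol
mass of NaCl = 6.64 × 10^-3 × 58.44 = 0.388 g
% NaCl = 0.388 / 0.576 × 100 = 67.3 %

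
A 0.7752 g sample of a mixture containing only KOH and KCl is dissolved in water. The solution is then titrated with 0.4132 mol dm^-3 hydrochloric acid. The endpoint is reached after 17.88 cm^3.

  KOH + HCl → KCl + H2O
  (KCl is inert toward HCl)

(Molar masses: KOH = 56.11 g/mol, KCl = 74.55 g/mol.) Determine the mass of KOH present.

0.4145 g

n(HCl) = 0.01788 × 0.4132 = 7.388 × 10^-3 mol
Let x = n(KOH), y = n(KCl).
Titrant: 1x = 7.388 × 10^-3;  mass: 56.11x + 74.55y = 0.7752
Solving, x = 7.388 × 10^-3 mol, y = 4.838 × 10^-3 mol
mass of KOH = 7.388 × 10^-3 × 56.11 = 0.4145 g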